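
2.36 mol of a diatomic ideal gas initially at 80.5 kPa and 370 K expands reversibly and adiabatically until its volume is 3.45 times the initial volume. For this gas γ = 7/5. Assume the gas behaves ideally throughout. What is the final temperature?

225 K

V₁ = nRT₁/P₁ = 2.36×8.314×370/80.5 = 90.2 L.
Adiabatic: TV^(γ−1) = const ⇒ T₂ = 370×(0.290)^0.400 = 225 K; PV^γ = const ⇒ P₂ = 14.2 kPa.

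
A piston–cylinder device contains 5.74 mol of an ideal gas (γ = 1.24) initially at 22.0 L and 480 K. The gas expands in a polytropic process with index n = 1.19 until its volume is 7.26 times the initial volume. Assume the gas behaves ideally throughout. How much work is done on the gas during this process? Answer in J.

-37800 J

P₁ = nRT₁/V₁ = 5.74×8.314×480/22.0 = 1040 kPa.
Polytropic n=1.19: T₂ = T₁(V₁/V₂)^(n−1) = 480×(0.138)^0.19 = 329 K; P₂ = P₁(V₁/V₂)^n = 98.4 kPa.
W = (P₁V₁−P₂V₂)/(n−1) = (1040×22.0−98.4×160)/0.19 = 37800 J.
Work done on the gas = −W_by = -37800 J.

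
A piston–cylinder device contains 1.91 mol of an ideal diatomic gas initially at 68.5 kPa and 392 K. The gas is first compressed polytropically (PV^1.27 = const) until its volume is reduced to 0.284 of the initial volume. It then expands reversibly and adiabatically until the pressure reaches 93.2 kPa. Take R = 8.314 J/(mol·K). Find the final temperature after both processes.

V₁ = nRT₁/P₁ = 1.91×8.314×392/68.5 = 90.9 L.
Step 1 — Polytropic n=1.27: T₂ = T₁(V₁/V₂)^(n−1) = 392×(3.52)^0.27 = 551 K; P₂ = P₁(V₁/V₂)^n = 339 kPa.
W = (P₁V₁−P₂V₂)/(n−1) = (68.5×90.9−339×25.8)/0.27 = -9330 J.
ΔU = nCvΔT = 1.91×20.8×(551−392) = 6300 J.
Q = ΔU + W = -3030 J.
State after step 1: P = 339 kPa, V = 25.8 L, T = 551 K.
Step 2 — Adiabatic: T₂/T₁ = (P₂/P₁)^((γ−1)/γ) ⇒ T₂ = 551×(0.275)^0.286 = 381 K; V₂ = 64.9 L.
ΔU = nCvΔT = 1.91×20.8×(381−551) = -6740 J.
Q = 0 for an adiabatic process, so W = −ΔU = 6740 J.
Net over both steps: W = -2590 J, Q = -3030 J, ΔU = -443 J.

381 K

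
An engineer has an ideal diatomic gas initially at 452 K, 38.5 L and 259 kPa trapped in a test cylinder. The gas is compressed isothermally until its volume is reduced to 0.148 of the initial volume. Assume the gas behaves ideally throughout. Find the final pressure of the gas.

1750 kPa

Isothermal: T stays 452 K; PV = const ⇒ V₂ = 5.70 L, P₂ = 1750 kPa.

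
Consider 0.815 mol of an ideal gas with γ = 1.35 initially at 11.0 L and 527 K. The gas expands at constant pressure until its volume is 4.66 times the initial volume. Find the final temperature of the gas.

2460 K

P₁ = nRT₁/V₁ = 0.815×8.314×527/11.0 = 325 kPa.
Isobaric: P stays 325 kPa; V/T = const ⇒ T₂ = 2460 K, V₂ = 51.3 L.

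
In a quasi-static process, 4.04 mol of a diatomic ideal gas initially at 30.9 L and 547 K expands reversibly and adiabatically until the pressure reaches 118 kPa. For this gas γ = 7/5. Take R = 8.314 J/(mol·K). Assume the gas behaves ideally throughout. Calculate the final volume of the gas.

P₁ = nRT₁/V₁ = 4.04×8.314×547/30.9 = 595 kPa.
Adiabatic: T₂/T₁ = (P₂/P₁)^((γ−1)/γ) ⇒ T₂ = 547×(0.198)^0.286 = 345 K; V₂ = 98.1 L.

98.1 L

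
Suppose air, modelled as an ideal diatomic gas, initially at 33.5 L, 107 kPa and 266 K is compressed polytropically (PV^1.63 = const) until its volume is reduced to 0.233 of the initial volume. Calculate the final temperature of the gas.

Polytropic n=1.63: T₂ = T₁(V₁/V₂)^(n−1) = 266×(4.29)^0.63 = 666 K; P₂ = P₁(V₁/V₂)^n = 1150 kPa.

666 K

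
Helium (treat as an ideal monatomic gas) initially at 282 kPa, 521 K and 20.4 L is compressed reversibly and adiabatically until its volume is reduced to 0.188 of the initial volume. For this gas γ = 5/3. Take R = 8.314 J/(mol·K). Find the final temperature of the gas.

Adiabatic: TV^(γ−1) = const ⇒ T₂ = 521×(5.32)^0.667 = 1590 K; PV^γ = const ⇒ P₂ = 4570 kPa.

1590 K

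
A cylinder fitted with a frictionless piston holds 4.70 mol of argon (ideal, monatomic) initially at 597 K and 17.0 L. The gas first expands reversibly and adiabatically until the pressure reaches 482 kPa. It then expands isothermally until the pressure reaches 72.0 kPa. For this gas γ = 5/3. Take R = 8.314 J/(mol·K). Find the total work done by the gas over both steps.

P₁ = nRT₁/V₁ = 4.70×8.314×597/17.0 = 1370 kPa.
Step 1 — Adiabatic: T₂/T₁ = (P₂/P₁)^((γ−1)/γ) ⇒ T₂ = 597×(0.351)^0.400 = 393 K; V₂ = 31.8 L.
ΔU = nCvΔT = 4.70×12.5×(393−597) = -12000 J.
Q = 0 for an adiabatic process, so W = −ΔU = 12000 J.
State after step 1: P = 482 kPa, V = 31.8 L, T = 393 K.
Step 2 — Isothermal: T stays 393 K; PV = const ⇒ V₂ = 213 L, P₂ = 72.0 kPa.
ΔU = 0 (ideal gas, T constant).
W = nRT ln(V₂/V₁) = 4.70×8.314×393×ln(6.69) = 29200 J.
Q = ΔU + W = 29200 J.
Net over both steps: W = 41200 J, Q = 29200 J, ΔU = -12000 J.

41200 J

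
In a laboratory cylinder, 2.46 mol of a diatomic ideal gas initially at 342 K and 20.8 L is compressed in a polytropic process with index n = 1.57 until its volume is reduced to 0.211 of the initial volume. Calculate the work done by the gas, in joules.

P₁ = nRT₁/V₁ = 2.46×8.314×342/20.8 = 336 kPa.
Polytropic n=1.57: T₂ = T₁(V₁/V₂)^(n−1) = 342×(4.74)^0.57 = 830 K; P₂ = P₁(V₁/V₂)^n = 3870 kPa.
W = (P₁V₁−P₂V₂)/(n−1) = (336×20.8−3870×4.39)/0.57 = -17500 J.

-17500 J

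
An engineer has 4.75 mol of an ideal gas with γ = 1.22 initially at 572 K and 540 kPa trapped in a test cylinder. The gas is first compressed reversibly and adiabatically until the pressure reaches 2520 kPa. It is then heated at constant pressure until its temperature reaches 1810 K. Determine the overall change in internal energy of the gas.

222000 J

V₁ = nRT₁/P₁ = 4.75×8.314×572/540 = 41.8 L.
Step 1 — Adiabatic: T₂/T₁ = (P₂/P₁)^((γ−1)/γ) ⇒ T₂ = 572×(4.67)^0.180 = 755 K; V₂ = 11.8 L.
ΔU = nCvΔT = 4.75×37.8×(755−572) = 32900 J.
Q = 0 for an adiabatic process, so W = −ΔU = -32900 J.
State after step 1: P = 2520 kPa, V = 11.8 L, T = 755 K.
Step 2 — Isobaric: P stays 2520 kPa; V/T = const ⇒ T₂ = 1810 K, V₂ = 28.4 L.
W = PΔV = 2520×(28.4−11.8) kPa·L = 41700 J.
ΔU = nCvΔT = 4.75×37.8×(1810−755) = 189000 J.
Q = ΔU + W = nCpΔT = 231000 J.
Net over both steps: W = 8780 J, Q = 231000 J, ΔU = 222000 J.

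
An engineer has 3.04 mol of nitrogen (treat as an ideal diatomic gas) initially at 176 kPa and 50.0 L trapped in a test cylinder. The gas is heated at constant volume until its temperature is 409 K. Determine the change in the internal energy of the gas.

3840 J

T₁ = P₁V₁/(nR) = 176×50.0/(3.04×8.314) = 348 K.
Isochoric: V stays 50.0 L; P/T = const ⇒ T₂ = 409 K, P₂ = 207 kPa.
For an ideal gas ΔU = nCvΔT with Cv = (5/2)R = 20.8 J/(mol·K).
ΔU = 3.04×20.8×(409−348) = 3840 J.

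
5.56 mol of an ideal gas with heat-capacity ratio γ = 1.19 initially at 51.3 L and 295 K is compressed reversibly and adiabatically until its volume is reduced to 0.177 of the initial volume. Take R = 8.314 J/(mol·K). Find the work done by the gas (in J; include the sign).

-28000 J

P₁ = nRT₁/V₁ = 5.56×8.314×295/51.3 = 266 kPa.
Adiabatic: TV^(γ−1) = const ⇒ T₂ = 295×(5.65)^0.190 = 410 K; PV^γ = const ⇒ P₂ = 2090 kPa.
ΔU = nCvΔT = 5.56×43.8×(410−295) = 28000 J.
Q = 0 for an adiabatic process, so W = −ΔU = -28000 J.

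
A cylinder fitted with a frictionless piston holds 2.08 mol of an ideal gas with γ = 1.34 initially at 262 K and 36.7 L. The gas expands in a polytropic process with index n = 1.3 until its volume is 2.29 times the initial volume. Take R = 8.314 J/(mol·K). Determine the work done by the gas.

3320 J

P₁ = nRT₁/V₁ = 2.08×8.314×262/36.7 = 123 kPa.
Polytropic n=1.3: T₂ = T₁(V₁/V₂)^(n−1) = 262×(0.437)^0.30 = 204 K; P₂ = P₁(V₁/V₂)^n = 42.0 kPa.
W = (P₁V₁−P₂V₂)/(n−1) = (123×36.7−42.0×84.0)/0.30 = 3320 J.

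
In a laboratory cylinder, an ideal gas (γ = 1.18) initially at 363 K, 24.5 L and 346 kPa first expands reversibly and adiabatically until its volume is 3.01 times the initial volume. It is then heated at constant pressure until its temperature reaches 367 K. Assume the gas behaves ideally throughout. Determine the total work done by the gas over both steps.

n = P₁V₁/(RT₁) = 346×24.5/(8.314×363) = 2.81 mol.
Step 1 — Adiabatic: TV^(γ−1) = const ⇒ T₂ = 363×(0.332)^0.180 = 298 K; PV^γ = const ⇒ P₂ = 94.3 kPa.
ΔU = nCvΔT = 2.81×46.2×(298−363) = -8470 J.
Q = 0 for an adiabatic process, so W = −ΔU = 8470 J.
State after step 1: P = 94.3 kPa, V = 73.7 L, T = 298 K.
Step 2 — Isobaric: P stays 94.3 kPa; V/T = const ⇒ T₂ = 367 K, V₂ = 90.9 L.
W = PΔV = 94.3×(90.9−73.7) kPa·L = 1620 J.
ΔU = nCvΔT = 2.81×46.2×(367−298) = 8990 J.
Q = ΔU + W = nCpΔT = 10600 J.
Net over both steps: W = 10100 J, Q = 10600 J, ΔU = 519 J.

10100 J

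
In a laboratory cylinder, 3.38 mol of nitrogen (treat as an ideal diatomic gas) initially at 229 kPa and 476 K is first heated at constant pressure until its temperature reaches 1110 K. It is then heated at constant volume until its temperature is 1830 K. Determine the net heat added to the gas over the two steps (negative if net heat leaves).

113000 J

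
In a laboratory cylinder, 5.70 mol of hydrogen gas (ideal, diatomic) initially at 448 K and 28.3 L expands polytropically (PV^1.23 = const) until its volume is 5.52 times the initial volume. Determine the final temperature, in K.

302 K

P₁ = nRT₁/V₁ = 5.70×8.314×448/28.3 = 750 kPa.
Polytropic n=1.23: T₂ = T₁(V₁/V₂)^(n−1) = 448×(0.181)^0.23 = 302 K; P₂ = P₁(V₁/V₂)^n = 91.7 kPa.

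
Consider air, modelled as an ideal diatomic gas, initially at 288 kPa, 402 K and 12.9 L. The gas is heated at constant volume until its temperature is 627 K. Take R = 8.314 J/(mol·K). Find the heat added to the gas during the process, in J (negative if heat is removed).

5200 J

n = P₁V₁/(RT₁) = 288×12.9/(8.314×402) = 1.11 mol.
Isochoric: V stays 12.9 L; P/T = const ⇒ T₂ = 627 K, P₂ = 449 kPa.
W = 0 (no volume change).
ΔU = nCvΔT = 1.11×20.8×(627−402) = 5200 J.
Q = ΔU = 5200 J.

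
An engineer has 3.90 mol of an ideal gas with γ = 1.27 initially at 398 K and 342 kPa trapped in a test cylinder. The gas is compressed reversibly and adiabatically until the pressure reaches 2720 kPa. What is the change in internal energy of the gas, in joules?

26500 J

V₁ = nRT₁/P₁ = 3.90×8.314×398/342 = 37.7 L.
Adiabatic: T₂/T₁ = (P₂/P₁)^((γ−1)/γ) ⇒ T₂ = 398×(7.95)^0.213 = 618 K; V₂ = 7.37 L.
For an ideal gas ΔU = nCvΔT with Cv = R/(γ−1) = 30.8 J/(mol·K).
ΔU = 3.90×30.8×(618−398) = 26500 J.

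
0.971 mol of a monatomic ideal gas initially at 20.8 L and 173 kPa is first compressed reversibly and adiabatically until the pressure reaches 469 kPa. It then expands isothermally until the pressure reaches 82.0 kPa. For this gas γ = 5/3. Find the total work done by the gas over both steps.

6710 J

T₁ = P₁V₁/(nR) = 173×20.8/(0.971×8.314) = 446 K.
Step 1 — Adiabatic: T₂/T₁ = (P₂/P₁)^((γ−1)/γ) ⇒ T₂ = 446×(2.71)^0.400 = 664 K; V₂ = 11.4 L.
ΔU = nCvΔT = 0.971×12.5×(664−446) = 2650 J.
Q = 0 for an adiabatic process, so W = −ΔU = -2650 J.
State after step 1: P = 469 kPa, V = 11.4 L, T = 664 K.
Step 2 — Isothermal: T stays 664 K; PV = const ⇒ V₂ = 65.4 L, P₂ = 82.0 kPa.
ΔU = 0 (ideal gas, T constant).
W = nRT ln(V₂/V₁) = 0.971×8.314×664×ln(5.72) = 9350 J.
Q = ΔU + W = 9350 J.
Net over both steps: W = 6710 J, Q = 9350 J, ΔU = 2650 J.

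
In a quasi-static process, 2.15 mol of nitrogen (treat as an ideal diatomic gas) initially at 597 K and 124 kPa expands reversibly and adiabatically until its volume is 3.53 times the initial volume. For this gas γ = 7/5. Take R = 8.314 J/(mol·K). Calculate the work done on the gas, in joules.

-10600 J

V₁ = nRT₁/P₁ = 2.15×8.314×597/124 = 86.1 L.
Adiabatic: TV^(γ−1) = const ⇒ T₂ = 597×(0.283)^0.400 = 360 K; PV^γ = const ⇒ P₂ = 21.2 kPa.
ΔU = nCvΔT = 2.15×20.8×(360−597) = -10600 J.
Q = 0 for an adiabatic process, so W = −ΔU = 10600 J.
Work done on the gas = −W_by = -10600 J.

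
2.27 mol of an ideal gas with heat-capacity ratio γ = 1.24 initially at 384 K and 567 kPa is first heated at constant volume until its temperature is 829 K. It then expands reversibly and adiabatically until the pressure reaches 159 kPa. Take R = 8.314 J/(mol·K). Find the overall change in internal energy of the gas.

13700 J

V₁ = nRT₁/P₁ = 2.27×8.314×384/567 = 12.8 L.
Step 1 — Isochoric: V stays 12.8 L; P/T = const ⇒ T₂ = 829 K, P₂ = 1220 kPa.
W = 0 (no volume change).
ΔU = nCvΔT = 2.27×34.6×(829−384) = 35000 J.
Q = ΔU = 35000 J.
State after step 1: P = 1220 kPa, V = 12.8 L, T = 829 K.
Step 2 — Adiabatic: T₂/T₁ = (P₂/P₁)^((γ−1)/γ) ⇒ T₂ = 829×(0.130)^0.194 = 558 K; V₂ = 66.3 L.
ΔU = nCvΔT = 2.27×34.6×(558−829) = -21300 J.
Q = 0 for an adiabatic process, so W = −ΔU = 21300 J.
Net over both steps: W = 21300 J, Q = 35000 J, ΔU = 13700 J.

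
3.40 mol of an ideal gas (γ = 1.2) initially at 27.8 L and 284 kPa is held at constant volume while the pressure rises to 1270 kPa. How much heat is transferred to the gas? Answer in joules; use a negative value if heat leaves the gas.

T₁ = P₁V₁/(nR) = 284×27.8/(3.40×8.314) = 279 K.
Isochoric: V stays 27.8 L; P/T = const ⇒ T₂ = 1250 K, P₂ = 1270 kPa.
W = 0 (no volume change).
ΔU = nCvΔT = 3.40×41.6×(1250−279) = 137000 J.
Q = ΔU = 137000 J.

137000 J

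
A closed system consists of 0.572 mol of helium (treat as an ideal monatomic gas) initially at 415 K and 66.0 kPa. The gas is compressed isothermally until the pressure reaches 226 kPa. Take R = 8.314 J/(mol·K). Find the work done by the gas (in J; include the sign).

V₁ = nRT₁/P₁ = 0.572×8.314×415/66.0 = 29.9 L.
Isothermal: T stays 415 K; PV = const ⇒ V₂ = 8.73 L, P₂ = 226 kPa.
W = nRT ln(V₂/V₁) = 0.572×8.314×415×ln(0.292) = -2430 J.

-2430 J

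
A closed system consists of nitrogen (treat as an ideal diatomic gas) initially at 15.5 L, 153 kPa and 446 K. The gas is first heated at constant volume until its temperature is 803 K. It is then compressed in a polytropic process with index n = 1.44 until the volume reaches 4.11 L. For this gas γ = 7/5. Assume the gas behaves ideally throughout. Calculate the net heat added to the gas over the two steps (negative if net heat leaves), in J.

n = P₁V₁/(RT₁) = 153×15.5/(8.314×446) = 0.640 mol.
Step 1 — Isochoric: V stays 15.5 L; P/T = const ⇒ T₂ = 803 K, P₂ = 275 kPa.
W = 0 (no volume change).
ΔU = nCvΔT = 0.640×20.8×(803−446) = 4750 J.
Q = ΔU = 4750 J.
State after step 1: P = 275 kPa, V = 15.5 L, T = 803 K.
Step 2 — Polytropic n=1.44: T₂ = T₁(V₁/V₂)^(n−1) = 803×(3.77)^0.44 = 1440 K; P₂ = P₁(V₁/V₂)^n = 1860 kPa.
W = (P₁V₁−P₂V₂)/(n−1) = (275×15.5−1860×4.11)/0.44 = -7700 J.
ΔU = nCvΔT = 0.640×20.8×(1440−803) = 8470 J.
Q = ΔU + W = 770 J.
Net over both steps: W = -7700 J, Q = 5520 J, ΔU = 13200 J.

5520 J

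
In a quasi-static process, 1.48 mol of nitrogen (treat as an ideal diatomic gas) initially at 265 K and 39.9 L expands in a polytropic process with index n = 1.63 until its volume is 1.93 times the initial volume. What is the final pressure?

P₁ = nRT₁/V₁ = 1.48×8.314×265/39.9 = 81.7 kPa.
Polytropic n=1.63: T₂ = T₁(V₁/V₂)^(n−1) = 265×(0.518)^0.63 = 175 K; P₂ = P₁(V₁/V₂)^n = 28.0 kPa.

28.0 kPa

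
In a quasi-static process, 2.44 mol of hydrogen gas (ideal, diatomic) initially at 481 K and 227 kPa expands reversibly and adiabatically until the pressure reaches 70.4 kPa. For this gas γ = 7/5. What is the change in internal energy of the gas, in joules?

-6940 J

V₁ = nRT₁/P₁ = 2.44×8.314×481/227 = 43.0 L.
Adiabatic: T₂/T₁ = (P₂/P₁)^((γ−1)/γ) ⇒ T₂ = 481×(0.310)^0.286 = 344 K; V₂ = 99.2 L.
For an ideal gas ΔU = nCvΔT with Cv = (5/2)R = 20.8 J/(mol·K).
ΔU = 2.44×20.8×(344−481) = -6940 J.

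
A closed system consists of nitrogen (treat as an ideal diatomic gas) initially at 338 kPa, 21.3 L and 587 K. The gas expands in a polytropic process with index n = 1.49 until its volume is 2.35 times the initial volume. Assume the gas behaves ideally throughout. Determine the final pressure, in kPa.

94.6 kPa

Polytropic n=1.49: T₂ = T₁(V₁/V₂)^(n−1) = 587×(0.426)^0.49 = 386 K; P₂ = P₁(V₁/V₂)^n = 94.6 kPa.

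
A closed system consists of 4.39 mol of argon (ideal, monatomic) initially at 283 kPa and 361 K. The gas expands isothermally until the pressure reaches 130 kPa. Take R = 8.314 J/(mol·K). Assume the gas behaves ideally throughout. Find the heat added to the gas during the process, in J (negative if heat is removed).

V₁ = nRT₁/P₁ = 4.39×8.314×361/283 = 46.6 L.
Isothermal: T stays 361 K; PV = const ⇒ V₂ = 101 L, P₂ = 130 kPa.
ΔU = 0 (ideal gas, T constant).
W = nRT ln(V₂/V₁) = 4.39×8.314×361×ln(2.18) = 10200 J.
Q = ΔU + W = 10200 J.

10200 J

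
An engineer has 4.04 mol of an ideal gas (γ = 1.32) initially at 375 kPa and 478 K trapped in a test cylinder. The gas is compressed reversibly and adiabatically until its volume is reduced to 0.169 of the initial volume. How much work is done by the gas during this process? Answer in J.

V₁ = nRT₁/P₁ = 4.04×8.314×478/375 = 42.8 L.
Adiabatic: TV^(γ−1) = const ⇒ T₂ = 478×(5.92)^0.320 = 844 K; PV^γ = const ⇒ P₂ = 3920 kPa.
ΔU = nCvΔT = 4.04×26.0×(844−478) = 38400 J.
Q = 0 for an adiabatic process, so W = −ΔU = -38400 J.

-38400 J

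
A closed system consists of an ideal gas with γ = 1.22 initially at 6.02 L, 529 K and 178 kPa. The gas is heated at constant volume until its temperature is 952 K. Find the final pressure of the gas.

Isochoric: V stays 6.02 L; P/T = const ⇒ T₂ = 952 K, P₂ = 320 kPa.

320 kPa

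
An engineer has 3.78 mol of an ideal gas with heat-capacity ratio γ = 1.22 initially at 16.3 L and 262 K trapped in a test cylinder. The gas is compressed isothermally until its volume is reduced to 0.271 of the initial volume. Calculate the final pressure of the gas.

1860 kPa

P₁ = nRT₁/V₁ = 3.78×8.314×262/16.3 = 505 kPa.
Isothermal: T stays 262 K; PV = const ⇒ V₂ = 4.42 L, P₂ = 1860 kPa.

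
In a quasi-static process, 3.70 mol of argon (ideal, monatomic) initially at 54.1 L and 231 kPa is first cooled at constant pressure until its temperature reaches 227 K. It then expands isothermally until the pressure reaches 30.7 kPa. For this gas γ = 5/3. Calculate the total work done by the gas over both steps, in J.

8580 J

T₁ = P₁V₁/(nR) = 231×54.1/(3.70×8.314) = 406 K.
Step 1 — Isobaric: P stays 231 kPa; V/T = const ⇒ T₂ = 227 K, V₂ = 30.2 L.
W = PΔV = 231×(30.2−54.1) kPa·L = -5510 J.
ΔU = nCvΔT = 3.70×12.5×(227−406) = -8270 J.
Q = ΔU + W = nCpΔT = -13800 J.
State after step 1: P = 231 kPa, V = 30.2 L, T = 227 K.
Step 2 — Isothermal: T stays 227 K; PV = const ⇒ V₂ = 227 L, P₂ = 30.7 kPa.
ΔU = 0 (ideal gas, T constant).
W = nRT ln(V₂/V₁) = 3.70×8.314×227×ln(7.52) = 14100 J.
Q = ΔU + W = 14100 J.
Net over both steps: W = 8580 J, Q = 307 J, ΔU = -8270 J.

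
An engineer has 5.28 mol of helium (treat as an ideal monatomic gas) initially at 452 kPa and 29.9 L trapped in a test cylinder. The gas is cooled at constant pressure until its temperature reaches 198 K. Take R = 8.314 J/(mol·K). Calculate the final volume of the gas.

19.2 L

T₁ = P₁V₁/(nR) = 452×29.9/(5.28×8.314) = 308 K.
Isobaric: P stays 452 kPa; V/T = const ⇒ T₂ = 198 K, V₂ = 19.2 L.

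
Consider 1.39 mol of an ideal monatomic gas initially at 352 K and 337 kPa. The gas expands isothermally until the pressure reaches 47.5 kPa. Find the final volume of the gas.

85.6 L

V₁ = nRT₁/P₁ = 1.39×8.314×352/337 = 12.1 L.
Isothermal: T stays 352 K; PV = const ⇒ V₂ = 85.6 L, P₂ = 47.5 kPa.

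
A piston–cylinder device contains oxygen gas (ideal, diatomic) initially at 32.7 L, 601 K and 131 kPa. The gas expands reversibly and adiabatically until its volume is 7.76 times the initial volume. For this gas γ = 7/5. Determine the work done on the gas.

-5990 J

n = P₁V₁/(RT₁) = 131×32.7/(8.314×601) = 0.857 mol.
Adiabatic: TV^(γ−1) = const ⇒ T₂ = 601×(0.129)^0.400 = 265 K; PV^γ = const ⇒ P₂ = 7.44 kPa.
ΔU = nCvΔT = 0.857×20.8×(265−601) = -5990 J.
Q = 0 for an adiabatic process, so W = −ΔU = 5990 J.
Work done on the gas = −W_by = -5990 J.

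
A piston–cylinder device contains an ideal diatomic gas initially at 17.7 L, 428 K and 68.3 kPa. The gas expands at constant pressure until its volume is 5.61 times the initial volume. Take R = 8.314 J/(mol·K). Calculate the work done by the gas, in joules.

5570 J

n = P₁V₁/(RT₁) = 68.3×17.7/(8.314×428) = 0.340 mol.
Isobaric: P stays 68.3 kPa; V/T = const ⇒ T₂ = 2400 K, V₂ = 99.3 L.
W = PΔV = 68.3×(99.3−17.7) kPa·L = 5570 J.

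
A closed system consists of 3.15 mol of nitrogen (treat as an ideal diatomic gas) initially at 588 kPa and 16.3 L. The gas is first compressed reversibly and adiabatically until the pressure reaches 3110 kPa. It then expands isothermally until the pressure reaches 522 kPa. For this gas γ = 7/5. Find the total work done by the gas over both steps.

12900 J

T₁ = P₁V₁/(nR) = 588×16.3/(3.15×8.314) = 366 K.
Step 1 — Adiabatic: T₂/T₁ = (P₂/P₁)^((γ−1)/γ) ⇒ T₂ = 366×(5.29)^0.286 = 589 K; V₂ = 4.96 L.
ΔU = nCvΔT = 3.15×20.8×(589−366) = 14600 J.
Q = 0 for an adiabatic process, so W = −ΔU = -14600 J.
State after step 1: P = 3110 kPa, V = 4.96 L, T = 589 K.
Step 2 — Isothermal: T stays 589 K; PV = const ⇒ V₂ = 29.6 L, P₂ = 522 kPa.
ΔU = 0 (ideal gas, T constant).
W = nRT ln(V₂/V₁) = 3.15×8.314×589×ln(5.96) = 27500 J.
Q = ΔU + W = 27500 J.
Net over both steps: W = 12900 J, Q = 27500 J, ΔU = 14600 J.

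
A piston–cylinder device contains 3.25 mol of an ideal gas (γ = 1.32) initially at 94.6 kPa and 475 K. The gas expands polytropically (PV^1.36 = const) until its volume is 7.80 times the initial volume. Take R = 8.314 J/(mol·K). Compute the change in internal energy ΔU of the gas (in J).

V₁ = nRT₁/P₁ = 3.25×8.314×475/94.6 = 136 L.
Polytropic n=1.36: T₂ = T₁(V₁/V₂)^(n−1) = 475×(0.128)^0.36 = 227 K; P₂ = P₁(V₁/V₂)^n = 5.79 kPa.
For an ideal gas ΔU = nCvΔT with Cv = R/(γ−1) = 26.0 J/(mol·K).
ΔU = 3.25×26.0×(227−475) = -21000 J.

-21000 J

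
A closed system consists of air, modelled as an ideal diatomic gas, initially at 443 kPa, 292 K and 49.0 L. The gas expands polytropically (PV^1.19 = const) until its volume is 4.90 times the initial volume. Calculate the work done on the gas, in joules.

-29800 J

n = P₁V₁/(RT₁) = 443×49.0/(8.314×292) = 8.94 mol.
Polytropic n=1.19: T₂ = T₁(V₁/V₂)^(n−1) = 292×(0.204)^0.19 = 216 K; P₂ = P₁(V₁/V₂)^n = 66.8 kPa.
W = (P₁V₁−P₂V₂)/(n−1) = (443×49.0−66.8×240)/0.19 = 29800 J.
Work done on the gas = −W_by = -29800 J.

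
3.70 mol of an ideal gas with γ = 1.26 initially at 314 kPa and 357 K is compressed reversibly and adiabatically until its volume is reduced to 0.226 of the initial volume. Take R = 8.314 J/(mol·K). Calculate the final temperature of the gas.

V₁ = nRT₁/P₁ = 3.70×8.314×357/314 = 35.0 L.
Adiabatic: TV^(γ−1) = const ⇒ T₂ = 357×(4.42)^0.260 = 526 K; PV^γ = const ⇒ P₂ = 2050 kPa.

526 K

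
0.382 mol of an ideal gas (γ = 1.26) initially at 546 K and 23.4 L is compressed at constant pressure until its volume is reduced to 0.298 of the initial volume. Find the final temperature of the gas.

P₁ = nRT₁/V₁ = 0.382×8.314×546/23.4 = 74.1 kPa.
Isobaric: P stays 74.1 kPa; V/T = const ⇒ T₂ = 163 K, V₂ = 6.97 L.

163 K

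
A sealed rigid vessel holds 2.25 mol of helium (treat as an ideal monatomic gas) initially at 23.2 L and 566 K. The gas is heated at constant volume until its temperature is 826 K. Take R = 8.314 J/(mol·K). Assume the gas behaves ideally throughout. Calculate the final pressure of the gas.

666 kPa

P₁ = nRT₁/V₁ = 2.25×8.314×566/23.2 = 456 kPa.
Isochoric: V stays 23.2 L; P/T = const ⇒ T₂ = 826 K, P₂ = 666 kPa.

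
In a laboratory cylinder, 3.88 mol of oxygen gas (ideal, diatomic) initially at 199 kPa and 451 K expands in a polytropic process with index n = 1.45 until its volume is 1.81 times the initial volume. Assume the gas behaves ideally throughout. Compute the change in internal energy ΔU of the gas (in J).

V₁ = nRT₁/P₁ = 3.88×8.314×451/199 = 73.1 L.
Polytropic n=1.45: T₂ = T₁(V₁/V₂)^(n−1) = 451×(0.552)^0.45 = 345 K; P₂ = P₁(V₁/V₂)^n = 84.2 kPa.
For an ideal gas ΔU = nCvΔT with Cv = (5/2)R = 20.8 J/(mol·K).
ΔU = 3.88×20.8×(345−451) = -8520 J.

-8520 J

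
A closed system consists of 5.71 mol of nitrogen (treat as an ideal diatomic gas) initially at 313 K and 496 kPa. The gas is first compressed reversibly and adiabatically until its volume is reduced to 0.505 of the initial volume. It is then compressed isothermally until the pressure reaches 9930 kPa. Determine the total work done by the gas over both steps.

V₁ = nRT₁/P₁ = 5.71×8.314×313/496 = 30.0 L.
Step 1 — Adiabatic: TV^(γ−1) = const ⇒ T₂ = 313×(1.98)^0.400 = 411 K; PV^γ = const ⇒ P₂ = 1290 kPa.
ΔU = nCvΔT = 5.71×20.8×(411−313) = 11700 J.
Q = 0 for an adiabatic process, so W = −ΔU = -11700 J.
State after step 1: P = 1290 kPa, V = 15.1 L, T = 411 K.
Step 2 — Isothermal: T stays 411 K; PV = const ⇒ V₂ = 1.97 L, P₂ = 9930 kPa.
ΔU = 0 (ideal gas, T constant).
W = nRT ln(V₂/V₁) = 5.71×8.314×411×ln(0.130) = -39800 J.
Q = ΔU + W = -39800 J.
Net over both steps: W = -51500 J, Q = -39800 J, ΔU = 11700 J.

-51500 J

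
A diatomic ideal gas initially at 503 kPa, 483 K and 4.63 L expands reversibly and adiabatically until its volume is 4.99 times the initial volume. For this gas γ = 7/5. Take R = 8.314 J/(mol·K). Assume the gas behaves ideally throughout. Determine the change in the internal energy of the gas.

n = P₁V₁/(RT₁) = 503×4.63/(8.314×483) = 0.580 mol.
Adiabatic: TV^(γ−1) = const ⇒ T₂ = 483×(0.200)^0.400 = 254 K; PV^γ = const ⇒ P₂ = 53.0 kPa.
For an ideal gas ΔU = nCvΔT with Cv = (5/2)R = 20.8 J/(mol·K).
ΔU = 0.580×20.8×(254−483) = -2760 J.

-2760 J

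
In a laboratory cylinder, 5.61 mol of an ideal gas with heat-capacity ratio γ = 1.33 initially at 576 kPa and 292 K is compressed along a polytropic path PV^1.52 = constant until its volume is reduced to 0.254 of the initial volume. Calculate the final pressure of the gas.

4620 kPa

V₁ = nRT₁/P₁ = 5.61×8.314×292/576 = 23.6 L.
Polytropic n=1.52: T₂ = T₁(V₁/V₂)^(n−1) = 292×(3.94)^0.52 = 595 K; P₂ = P₁(V₁/V₂)^n = 4620 kPa.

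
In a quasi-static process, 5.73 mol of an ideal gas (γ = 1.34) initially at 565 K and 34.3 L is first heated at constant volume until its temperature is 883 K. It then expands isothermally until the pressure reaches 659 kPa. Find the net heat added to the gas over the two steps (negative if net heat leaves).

70700 J

P₁ = nRT₁/V₁ = 5.73×8.314×565/34.3 = 785 kPa.
Step 1 — Isochoric: V stays 34.3 L; P/T = const ⇒ T₂ = 883 K, P₂ = 1230 kPa.
W = 0 (no volume change).
ΔU = nCvΔT = 5.73×24.5×(883−565) = 44600 J.
Q = ΔU = 44600 J.
State after step 1: P = 1230 kPa, V = 34.3 L, T = 883 K.
Step 2 — Isothermal: T stays 883 K; PV = const ⇒ V₂ = 63.8 L, P₂ = 659 kPa.
ΔU = 0 (ideal gas, T constant).
W = nRT ln(V₂/V₁) = 5.73×8.314×883×ln(1.86) = 26100 J.
Q = ΔU + W = 26100 J.
Net over both steps: W = 26100 J, Q = 70700 J, ΔU = 44600 J.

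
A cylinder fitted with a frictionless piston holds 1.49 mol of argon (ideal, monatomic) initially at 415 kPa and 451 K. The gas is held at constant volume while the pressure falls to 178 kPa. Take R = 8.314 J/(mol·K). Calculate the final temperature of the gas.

V₁ = nRT₁/P₁ = 1.49×8.314×451/415 = 13.5 L.
Isochoric: V stays 13.5 L; P/T = const ⇒ T₂ = 193 K, P₂ = 178 kPa.

193 K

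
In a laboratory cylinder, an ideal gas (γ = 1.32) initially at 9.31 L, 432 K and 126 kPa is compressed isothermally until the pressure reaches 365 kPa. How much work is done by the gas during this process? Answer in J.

n = P₁V₁/(RT₁) = 126×9.31/(8.314×432) = 0.327 mol.
Isothermal: T stays 432 K; PV = const ⇒ V₂ = 3.21 L, P₂ = 365 kPa.
W = nRT ln(V₂/V₁) = 0.327×8.314×432×ln(0.345) = -1250 J.

-1250 J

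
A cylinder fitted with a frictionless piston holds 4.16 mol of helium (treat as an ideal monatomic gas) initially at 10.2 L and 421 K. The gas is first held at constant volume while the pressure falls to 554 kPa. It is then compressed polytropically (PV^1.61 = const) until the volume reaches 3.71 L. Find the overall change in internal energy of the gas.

P₁ = nRT₁/V₁ = 4.16×8.314×421/10.2 = 1430 kPa.
Step 1 — Isochoric: V stays 10.2 L; P/T = const ⇒ T₂ = 163 K, P₂ = 554 kPa.
W = 0 (no volume change).
ΔU = nCvΔT = 4.16×12.5×(163−421) = -13400 J.
Q = ΔU = -13400 J.
State after step 1: P = 554 kPa, V = 10.2 L, T = 163 K.
Step 2 — Polytropic n=1.61: T₂ = T₁(V₁/V₂)^(n−1) = 163×(2.75)^0.61 = 303 K; P₂ = P₁(V₁/V₂)^n = 2820 kPa.
W = (P₁V₁−P₂V₂)/(n−1) = (554×10.2−2820×3.71)/0.61 = -7900 J.
ΔU = nCvΔT = 4.16×12.5×(303−163) = 7230 J.
Q = ΔU + W = -672 J.
Net over both steps: W = -7900 J, Q = -14000 J, ΔU = -6130 J.

-6130 J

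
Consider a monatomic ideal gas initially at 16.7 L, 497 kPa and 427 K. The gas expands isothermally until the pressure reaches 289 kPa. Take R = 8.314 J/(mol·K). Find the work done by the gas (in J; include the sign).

4500 J

n = P₁V₁/(RT₁) = 497×16.7/(8.314×427) = 2.34 mol.
Isothermal: T stays 427 K; PV = const ⇒ V₂ = 28.7 L, P₂ = 289 kPa.
W = nRT ln(V₂/V₁) = 2.34×8.314×427×ln(1.72) = 4500 J.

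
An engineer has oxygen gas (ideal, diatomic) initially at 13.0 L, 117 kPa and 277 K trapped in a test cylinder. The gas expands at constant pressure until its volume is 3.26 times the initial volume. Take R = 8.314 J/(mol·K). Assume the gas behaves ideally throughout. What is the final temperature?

903 K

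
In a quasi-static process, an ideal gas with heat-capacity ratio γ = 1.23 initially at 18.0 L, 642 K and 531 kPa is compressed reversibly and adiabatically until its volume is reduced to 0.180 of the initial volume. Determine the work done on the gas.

n = P₁V₁/(RT₁) = 531×18.0/(8.314×642) = 1.79 mol.
Adiabatic: TV^(γ−1) = const ⇒ T₂ = 642×(5.56)^0.230 = 952 K; PV^γ = const ⇒ P₂ = 4380 kPa.
ΔU = nCvΔT = 1.79×36.1×(952−642) = 20100 J.
Q = 0 for an adiabatic process, so W = −ΔU = -20100 J.
Work done on the gas = −W_by = 20100 J.

20100 J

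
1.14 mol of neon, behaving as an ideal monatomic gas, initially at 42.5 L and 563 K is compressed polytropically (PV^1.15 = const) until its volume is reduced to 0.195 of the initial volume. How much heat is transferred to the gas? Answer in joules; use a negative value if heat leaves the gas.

-7660 J

P₁ = nRT₁/V₁ = 1.14×8.314×563/42.5 = 126 kPa.
Polytropic n=1.15: T₂ = T₁(V₁/V₂)^(n−1) = 563×(5.13)^0.15 = 719 K; P₂ = P₁(V₁/V₂)^n = 823 kPa.
W = (P₁V₁−P₂V₂)/(n−1) = (126×42.5−823×8.29)/0.15 = -9890 J.
ΔU = nCvΔT = 1.14×12.5×(719−563) = 2220 J.
Q = ΔU + W = -7660 J.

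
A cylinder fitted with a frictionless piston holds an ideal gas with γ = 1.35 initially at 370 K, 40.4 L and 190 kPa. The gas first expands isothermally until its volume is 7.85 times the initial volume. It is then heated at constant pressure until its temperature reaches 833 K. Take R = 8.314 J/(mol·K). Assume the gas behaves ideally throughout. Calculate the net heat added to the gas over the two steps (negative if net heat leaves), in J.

n = P₁V₁/(RT₁) = 190×40.4/(8.314×370) = 2.50 mol.
Step 1 — Isothermal: T stays 370 K; PV = const ⇒ V₂ = 317 L, P₂ = 24.2 kPa.
ΔU = 0 (ideal gas, T constant).
W = nRT ln(V₂/V₁) = 2.50×8.314×370×ln(7.85) = 15800 J.
Q = ΔU + W = 15800 J.
State after step 1: P = 24.2 kPa, V = 317 L, T = 370 K.
Step 2 — Isobaric: P stays 24.2 kPa; V/T = const ⇒ T₂ = 833 K, V₂ = 714 L.
W = PΔV = 24.2×(714−317) kPa·L = 9610 J.
ΔU = nCvΔT = 2.50×23.8×(833−370) = 27400 J.
Q = ΔU + W = nCpΔT = 37000 J.
Net over both steps: W = 25400 J, Q = 52900 J, ΔU = 27400 J.

52900 J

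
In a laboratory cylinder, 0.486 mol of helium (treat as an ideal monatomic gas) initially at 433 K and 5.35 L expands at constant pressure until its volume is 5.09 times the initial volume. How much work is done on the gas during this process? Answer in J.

P₁ = nRT₁/V₁ = 0.486×8.314×433/5.35 = 327 kPa.
Isobaric: P stays 327 kPa; V/T = const ⇒ T₂ = 2200 K, V₂ = 27.2 L.
W = PΔV = 327×(27.2−5.35) kPa·L = 7160 J.
Work done on the gas = −W_by = -7160 J.

-7160 J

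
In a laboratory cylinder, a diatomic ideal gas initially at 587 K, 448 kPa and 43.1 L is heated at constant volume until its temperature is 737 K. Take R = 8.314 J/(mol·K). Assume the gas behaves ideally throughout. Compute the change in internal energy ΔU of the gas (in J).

n = P₁V₁/(RT₁) = 448×43.1/(8.314×587) = 3.96 mol.
Isochoric: V stays 43.1 L; P/T = const ⇒ T₂ = 737 K, P₂ = 562 kPa.
For an ideal gas ΔU = nCvΔT with Cv = (5/2)R = 20.8 J/(mol·K).
ΔU = 3.96×20.8×(737−587) = 12300 J.

12300 J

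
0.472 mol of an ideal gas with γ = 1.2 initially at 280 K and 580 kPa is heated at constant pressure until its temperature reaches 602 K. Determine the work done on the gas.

V₁ = nRT₁/P₁ = 0.472×8.314×280/580 = 1.89 L.
Isobaric: P stays 580 kPa; V/T = const ⇒ T₂ = 602 K, V₂ = 4.07 L.
W = PΔV = 580×(4.07−1.89) kPa·L = 1260 J.
Work done on the gas = −W_by = -1260 J.

-1260 J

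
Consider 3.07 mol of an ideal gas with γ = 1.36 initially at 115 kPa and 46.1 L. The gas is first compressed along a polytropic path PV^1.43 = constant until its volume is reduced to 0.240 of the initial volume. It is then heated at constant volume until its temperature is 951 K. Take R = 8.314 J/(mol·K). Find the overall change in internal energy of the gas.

52700 J

T₁ = P₁V₁/(nR) = 115×46.1/(3.07×8.314) = 208 K.
Step 1 — Polytropic n=1.43: T₂ = T₁(V₁/V₂)^(n−1) = 208×(4.17)^0.43 = 384 K; P₂ = P₁(V₁/V₂)^n = 885 kPa.
W = (P₁V₁−P₂V₂)/(n−1) = (115×46.1−885×11.1)/0.43 = -10400 J.
ΔU = nCvΔT = 3.07×23.1×(384−208) = 12500 J.
Q = ΔU + W = 2030 J.
State after step 1: P = 885 kPa, V = 11.1 L, T = 384 K.
Step 2 — Isochoric: V stays 11.1 L; P/T = const ⇒ T₂ = 951 K, P₂ = 2190 kPa.
W = 0 (no volume change).
ΔU = nCvΔT = 3.07×23.1×(951−384) = 40200 J.
Q = ΔU = 40200 J.
Net over both steps: W = -10400 J, Q = 42300 J, ΔU = 52700 J.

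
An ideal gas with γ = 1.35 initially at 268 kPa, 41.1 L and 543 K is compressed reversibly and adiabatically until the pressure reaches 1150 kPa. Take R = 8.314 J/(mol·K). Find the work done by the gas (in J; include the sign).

-14400 J

n = P₁V₁/(RT₁) = 268×41.1/(8.314×543) = 2.44 mol.
Adiabatic: T₂/T₁ = (P₂/P₁)^((γ−1)/γ) ⇒ T₂ = 543×(4.29)^0.259 = 792 K; V₂ = 14.0 L.
ΔU = nCvΔT = 2.44×23.8×(792−543) = 14400 J.
Q = 0 for an adiabatic process, so W = −ΔU = -14400 J.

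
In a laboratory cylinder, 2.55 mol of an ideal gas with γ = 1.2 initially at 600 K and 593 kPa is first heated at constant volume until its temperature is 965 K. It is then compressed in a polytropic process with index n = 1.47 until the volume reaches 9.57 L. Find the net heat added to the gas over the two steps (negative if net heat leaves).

65800 J

V₁ = nRT₁/P₁ = 2.55×8.314×600/593 = 21.5 L.
Step 1 — Isochoric: V stays 21.5 L; P/T = const ⇒ T₂ = 965 K, P₂ = 954 kPa.
W = 0 (no volume change).
ΔU = nCvΔT = 2.55×41.6×(965−600) = 38700 J.
Q = ΔU = 38700 J.
State after step 1: P = 954 kPa, V = 21.5 L, T = 965 K.
Step 2 — Polytropic n=1.47: T₂ = T₁(V₁/V₂)^(n−1) = 965×(2.24)^0.47 = 1410 K; P₂ = P₁(V₁/V₂)^n = 3120 kPa.
W = (P₁V₁−P₂V₂)/(n−1) = (954×21.5−3120×9.57)/0.47 = -20100 J.
ΔU = nCvΔT = 2.55×41.6×(1410−965) = 47200 J.
Q = ΔU + W = 27100 J.
Net over both steps: W = -20100 J, Q = 65800 J, ΔU = 85900 J.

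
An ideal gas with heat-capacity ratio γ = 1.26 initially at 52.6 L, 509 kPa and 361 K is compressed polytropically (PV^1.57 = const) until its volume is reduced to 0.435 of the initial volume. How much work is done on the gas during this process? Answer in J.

n = P₁V₁/(RT₁) = 509×52.6/(8.314×361) = 8.92 mol.
Polytropic n=1.57: T₂ = T₁(V₁/V₂)^(n−1) = 361×(2.30)^0.57 = 580 K; P₂ = P₁(V₁/V₂)^n = 1880 kPa.
W = (P₁V₁−P₂V₂)/(n−1) = (509×52.6−1880×22.9)/0.57 = -28500 J.
Work done on the gas = −W_by = 28500 J.

28500 J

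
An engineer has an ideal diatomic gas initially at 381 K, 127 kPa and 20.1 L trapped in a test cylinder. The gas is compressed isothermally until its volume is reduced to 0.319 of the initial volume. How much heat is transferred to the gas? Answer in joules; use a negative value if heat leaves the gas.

-2920 J

n = P₁V₁/(RT₁) = 127×20.1/(8.314×381) = 0.806 mol.
Isothermal: T stays 381 K; PV = const ⇒ V₂ = 6.41 L, P₂ = 398 kPa.
ΔU = 0 (ideal gas, T constant).
W = nRT ln(V₂/V₁) = 0.806×8.314×381×ln(0.319) = -2920 J.
Q = ΔU + W = -2920 J.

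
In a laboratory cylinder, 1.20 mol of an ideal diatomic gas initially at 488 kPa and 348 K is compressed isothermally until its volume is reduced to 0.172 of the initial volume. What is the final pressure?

V₁ = nRT₁/P₁ = 1.20×8.314×348/488 = 7.11 L.
Isothermal: T stays 348 K; PV = const ⇒ V₂ = 1.22 L, P₂ = 2840 kPa.

2840 kPa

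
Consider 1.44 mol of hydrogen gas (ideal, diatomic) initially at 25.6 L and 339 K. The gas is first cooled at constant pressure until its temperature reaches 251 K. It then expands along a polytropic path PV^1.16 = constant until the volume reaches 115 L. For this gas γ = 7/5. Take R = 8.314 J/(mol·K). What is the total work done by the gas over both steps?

P₁ = nRT₁/V₁ = 1.44×8.314×339/25.6 = 159 kPa.
Step 1 — Isobaric: P stays 159 kPa; V/T = const ⇒ T₂ = 251 K, V₂ = 19.0 L.
W = PΔV = 159×(19.0−25.6) kPa·L = -1050 J.
ΔU = nCvΔT = 1.44×20.8×(251−339) = -2630 J.
Q = ΔU + W = nCpΔT = -3690 J.
State after step 1: P = 159 kPa, V = 19.0 L, T = 251 K.
Step 2 — Polytropic n=1.16: T₂ = T₁(V₁/V₂)^(n−1) = 251×(0.165)^0.16 = 188 K; P₂ = P₁(V₁/V₂)^n = 19.6 kPa.
W = (P₁V₁−P₂V₂)/(n−1) = (159×19.0−19.6×115)/0.16 = 4710 J.
ΔU = nCvΔT = 1.44×20.8×(188−251) = -1880 J.
Q = ΔU + W = 2820 J.
Net over both steps: W = 3650 J, Q = -864 J, ΔU = -4520 J.

3650 J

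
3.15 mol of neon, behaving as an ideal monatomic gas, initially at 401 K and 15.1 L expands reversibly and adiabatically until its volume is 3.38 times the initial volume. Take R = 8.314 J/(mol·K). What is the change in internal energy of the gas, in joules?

P₁ = nRT₁/V₁ = 3.15×8.314×401/15.1 = 695 kPa.
Adiabatic: TV^(γ−1) = const ⇒ T₂ = 401×(0.296)^0.667 = 178 K; PV^γ = const ⇒ P₂ = 91.4 kPa.
For an ideal gas ΔU = nCvΔT with Cv = (3/2)R = 12.5 J/(mol·K).
ΔU = 3.15×12.5×(178−401) = -8760 J.

-8760 J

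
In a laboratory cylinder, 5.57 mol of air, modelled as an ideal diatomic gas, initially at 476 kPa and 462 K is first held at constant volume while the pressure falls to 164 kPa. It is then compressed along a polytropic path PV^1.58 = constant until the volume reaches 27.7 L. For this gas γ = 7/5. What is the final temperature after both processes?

V₁ = nRT₁/P₁ = 5.57×8.314×462/476 = 44.9 L.
Step 1 — Isochoric: V stays 44.9 L; P/T = const ⇒ T₂ = 159 K, P₂ = 164 kPa.
W = 0 (no volume change).
ΔU = nCvΔT = 5.57×20.8×(159−462) = -35100 J.
Q = ΔU = -35100 J.
State after step 1: P = 164 kPa, V = 44.9 L, T = 159 K.
Step 2 — Polytropic n=1.58: T₂ = T₁(V₁/V₂)^(n−1) = 159×(1.62)^0.58 = 211 K; P₂ = P₁(V₁/V₂)^n = 352 kPa.
W = (P₁V₁−P₂V₂)/(n−1) = (164×44.9−352×27.7)/0.58 = -4120 J.
ΔU = nCvΔT = 5.57×20.8×(211−159) = 5970 J.
Q = ΔU + W = 1850 J.
Net over both steps: W = -4120 J, Q = -33200 J, ΔU = -29100 J.

211 K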